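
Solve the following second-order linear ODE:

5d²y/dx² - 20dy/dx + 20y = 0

Characteristic equation: 5r² - 20r + 20 = 0
Divide by 5: r² - 4r + 4 = 0
Factored: (r - 2)² = 0
Repeated root: r = 2
General solution: y = (C₁ + C₂x)e^(2x)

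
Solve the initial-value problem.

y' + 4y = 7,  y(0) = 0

General solution: y = 7/4 + Ce^(-4x)
Applying y(0) = 0: C = 0 - 7/4 = -7/4
Particular solution: y = 7/4 - (7/4)e^(-4x)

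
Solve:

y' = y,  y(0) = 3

General solution: y = Ce^x
Applying IC y(0) = 3:
Particular solution: y = 3e^x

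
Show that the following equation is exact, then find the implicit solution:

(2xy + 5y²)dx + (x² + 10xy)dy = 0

Verify exactness: ∂M/∂y = ∂N/∂x ✓
Find F(x,y) such that ∂F/∂x = M, ∂F/∂y = N
Solution: x²y + 5xy² = C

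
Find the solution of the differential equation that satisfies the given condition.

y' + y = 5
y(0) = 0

General solution: y = 5 + Ce^(-x)
Applying y(0) = 0: C = 0 - 5 = -5
Particular solution: y = 5 - 5e^(-x)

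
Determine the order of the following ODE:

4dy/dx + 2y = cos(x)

The order is 1 (highest derivative is of order 1).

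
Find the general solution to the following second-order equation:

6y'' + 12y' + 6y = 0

Characteristic equation: 6r² + 12r + 6 = 0
Divide by 6: r² + 2r + 1 = 0
Factored: (r + 1)² = 0
Repeated root: r = -1
General solution: y = (C₁ + C₂x)e^(-x)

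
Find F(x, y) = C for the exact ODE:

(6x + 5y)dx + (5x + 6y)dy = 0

Verify exactness: ∂M/∂y = ∂N/∂x ✓
Find F(x,y) such that ∂F/∂x = M, ∂F/∂y = N
Solution: 3x² + 5xy + 3y² = C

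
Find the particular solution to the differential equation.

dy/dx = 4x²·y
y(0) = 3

General solution: y = Ce^(4x³/3)
Applying IC y(0) = 3:
Particular solution: y = 3e^(4x³/3)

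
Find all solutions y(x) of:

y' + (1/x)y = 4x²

Using integrating factor method:

General solution: y = x^3 + C/x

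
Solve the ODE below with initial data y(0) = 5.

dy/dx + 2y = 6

General solution: y = 3 + Ce^(-2x)
Applying y(0) = 5: C = 5 - 3 = 2
Particular solution: y = 3 + 2e^(-2x)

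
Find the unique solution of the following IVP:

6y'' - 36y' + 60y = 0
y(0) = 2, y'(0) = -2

General solution: y = e^(3x)(C₁cos(x) + C₂sin(x))
Complex roots r = 3 ± i
Applying ICs: C₁ = 2, C₂ = -8
Particular solution: y = e^(3x)(2cos(x) - 8sin(x))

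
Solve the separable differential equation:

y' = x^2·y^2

Separating variables and integrating:
-1/y = x^3/3 + C

General solution: y^-1 = (-1/3)x^3 + C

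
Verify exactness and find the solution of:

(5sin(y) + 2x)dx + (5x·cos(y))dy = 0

Verify exactness: ∂M/∂y = ∂N/∂x ✓
Find F(x,y) such that ∂F/∂x = M, ∂F/∂y = N
Solution: 5x·sin(y) + x² = C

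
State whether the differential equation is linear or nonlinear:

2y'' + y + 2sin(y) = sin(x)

Nonlinear (sin(y) is nonlinear in y)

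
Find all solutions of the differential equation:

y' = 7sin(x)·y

Separating variables and integrating:
ln|y| = -7cos(x) + C

General solution: y = Ce^(-7cos(x))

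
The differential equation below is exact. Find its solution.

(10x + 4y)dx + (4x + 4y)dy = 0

Verify exactness: ∂M/∂y = ∂N/∂x ✓
Find F(x,y) such that ∂F/∂x = M, ∂F/∂y = N
Solution: 5x² + 4xy + 2y² = C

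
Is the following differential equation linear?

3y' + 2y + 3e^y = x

No. Nonlinear (e^y is nonlinear in y)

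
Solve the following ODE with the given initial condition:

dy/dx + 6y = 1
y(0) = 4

General solution: y = 1/6 + Ce^(-6x)
Applying y(0) = 4: C = 4 - 1/6 = 23/6
Particular solution: y = 1/6 + (23/6)e^(-6x)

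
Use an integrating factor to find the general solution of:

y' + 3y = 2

Using integrating factor method:

General solution: y = 2/3 + Ce^(-3x)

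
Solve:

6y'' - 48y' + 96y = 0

Characteristic equation: 6r² - 48r + 96 = 0
Divide by 6: r² - 8r + 16 = 0
Factored: (r - 4)² = 0
Repeated root: r = 4
General solution: y = (C₁ + C₂x)e^(4x)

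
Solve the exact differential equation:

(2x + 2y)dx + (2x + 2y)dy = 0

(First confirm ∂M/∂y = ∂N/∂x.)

Verify exactness: ∂M/∂y = ∂N/∂x ✓
Find F(x,y) such that ∂F/∂x = M, ∂F/∂y = N
Solution: x² + 2xy + y² = C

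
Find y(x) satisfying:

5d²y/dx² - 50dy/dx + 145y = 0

Characteristic equation: 5r² - 50r + 145 = 0
Divide by 5: r² - 10r + 29 = 0
Roots: r = 5 ± 2i (complex conjugates)
General solution: y = e^(5x)(C₁cos(2x) + C₂sin(2x))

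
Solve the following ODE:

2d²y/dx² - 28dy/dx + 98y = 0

Characteristic equation: 2r² - 28r + 98 = 0
Divide by 2: r² - 14r + 49 = 0
Factored: (r - 7)² = 0
Repeated root: r = 7
General solution: y = (C₁ + C₂x)e^(7x)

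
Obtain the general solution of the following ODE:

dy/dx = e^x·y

Separating variables and integrating:
ln|y| = e^x + C

General solution: y = Ce^(e^x)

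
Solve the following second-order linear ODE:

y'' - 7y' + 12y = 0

Characteristic equation: r² - 7r + 12 = 0
Roots: r = 4, 3 (distinct real)
General solution: y = C₁e^(4x) + C₂e^(3x)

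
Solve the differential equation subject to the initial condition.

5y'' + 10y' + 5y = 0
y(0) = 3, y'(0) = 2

General solution: y = (C₁ + C₂x)e^(-x)
Repeated root r = -1
Applying ICs: C₁ = 3, C₂ = 5
Particular solution: y = (3 + 5x)e^(-x)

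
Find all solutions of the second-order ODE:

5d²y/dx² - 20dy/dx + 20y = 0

Characteristic equation: 5r² - 20r + 20 = 0
Divide by 5: r² - 4r + 4 = 0
Factored: (r - 2)² = 0
Repeated root: r = 2
General solution: y = (C₁ + C₂x)e^(2x)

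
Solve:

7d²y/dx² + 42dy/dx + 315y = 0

Characteristic equation: 7r² + 42r + 315 = 0
Divide by 7: r² + 6r + 45 = 0
Roots: r = -3 ± 6i (complex conjugates)
General solution: y = e^(-3x)(C₁cos(6x) + C₂sin(6x))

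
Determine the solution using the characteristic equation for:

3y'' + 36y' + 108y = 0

Characteristic equation: 3r² + 36r + 108 = 0
Divide by 3: r² + 12r + 36 = 0
Factored: (r + 6)² = 0
Repeated root: r = -6
General solution: y = (C₁ + C₂x)e^(-6x)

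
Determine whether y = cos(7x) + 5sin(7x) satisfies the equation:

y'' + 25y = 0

Verification:
y'' = -49cos(7x) - 245sin(7x)
y'' + 25y ≠ 0 (frequency mismatch: got 49 instead of 25)

No, it is not a solution.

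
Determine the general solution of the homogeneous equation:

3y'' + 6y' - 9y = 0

Characteristic equation: 3r² + 6r - 9 = 0
Divide by 3: r² + 2r - 3 = 0
Roots: r = 1, -3 (distinct real)
General solution: y = C₁e^x + C₂e^(-3x)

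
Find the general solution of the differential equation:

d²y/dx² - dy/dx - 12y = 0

Characteristic equation: r² - r - 12 = 0
Roots: r = 4, -3 (distinct real)
General solution: y = C₁e^(4x) + C₂e^(-3x)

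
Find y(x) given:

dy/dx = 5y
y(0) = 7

General solution: y = Ce^(5x)
Applying IC y(0) = 7:
Particular solution: y = 7e^(5x)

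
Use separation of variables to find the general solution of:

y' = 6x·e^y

Separating variables and integrating:
-e^(-y) = 3x² + C

General solution: y = -ln(C - 3x²)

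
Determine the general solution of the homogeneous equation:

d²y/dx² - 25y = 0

Characteristic equation: r² - 25 = 0
Roots: r = 5, -5 (distinct real)
General solution: y = C₁e^(5x) + C₂e^(-5x)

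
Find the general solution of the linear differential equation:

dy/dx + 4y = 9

Using integrating factor method:

General solution: y = 9/4 + Ce^(-4x)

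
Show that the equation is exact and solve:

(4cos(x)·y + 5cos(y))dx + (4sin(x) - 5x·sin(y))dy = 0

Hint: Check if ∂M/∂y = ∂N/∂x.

Verify exactness: ∂M/∂y = ∂N/∂x ✓
Find F(x,y) such that ∂F/∂x = M, ∂F/∂y = N
Solution: 4sin(x)·y + 5x·cos(y) = C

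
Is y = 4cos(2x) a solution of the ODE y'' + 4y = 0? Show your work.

Verification:
y'' = -16cos(2x)
y'' + 4y = 0 ✓

Yes, it is a solution.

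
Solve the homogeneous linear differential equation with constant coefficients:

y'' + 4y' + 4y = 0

Characteristic equation: r² + 4r + 4 = 0
Factored: (r + 2)² = 0
Repeated root: r = -2
General solution: y = (C₁ + C₂x)e^(-2x)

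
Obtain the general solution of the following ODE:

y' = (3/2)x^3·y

Separating variables and integrating:
ln|y| = 3x^4/8 + C

General solution: y = Ce^(3x^4/8)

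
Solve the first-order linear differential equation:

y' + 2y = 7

Using integrating factor method:

General solution: y = 7/2 + Ce^(-2x)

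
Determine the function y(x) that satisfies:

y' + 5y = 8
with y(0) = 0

General solution: y = 8/5 + Ce^(-5x)
Applying y(0) = 0: C = 0 - 8/5 = -8/5
Particular solution: y = 8/5 - (8/5)e^(-5x)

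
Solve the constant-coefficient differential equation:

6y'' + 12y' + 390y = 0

Characteristic equation: 6r² + 12r + 390 = 0
Divide by 6: r² + 2r + 65 = 0
Roots: r = -1 ± 8i (complex conjugates)
General solution: y = e^(-x)(C₁cos(8x) + C₂sin(8x))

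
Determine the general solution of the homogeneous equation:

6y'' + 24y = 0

Characteristic equation: 6r² + 24 = 0
Divide by 6: r² + 4 = 0
Roots: r = ±2i (complex conjugates)
General solution: y = C₁cos(2x) + C₂sin(2x)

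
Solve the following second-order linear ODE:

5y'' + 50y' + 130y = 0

Characteristic equation: 5r² + 50r + 130 = 0
Divide by 5: r² + 10r + 26 = 0
Roots: r = -5 ± i (complex conjugates)
General solution: y = e^(-5x)(C₁cos(x) + C₂sin(x))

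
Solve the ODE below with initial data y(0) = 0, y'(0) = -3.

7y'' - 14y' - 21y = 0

General solution: y = C₁e^(3x) + C₂e^(-x)
Applying ICs: C₁ = -3/4, C₂ = 3/4
Particular solution: y = -(3/4)e^(3x) + (3/4)e^(-x)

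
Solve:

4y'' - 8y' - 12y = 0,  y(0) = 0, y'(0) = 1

General solution: y = C₁e^(3x) + C₂e^(-x)
Applying ICs: C₁ = 1/4, C₂ = -1/4
Particular solution: y = (1/4)e^(3x) - (1/4)e^(-x)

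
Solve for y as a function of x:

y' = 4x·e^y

Separating variables and integrating:
-e^(-y) = 2x² + C

General solution: y = -ln(C - 2x²)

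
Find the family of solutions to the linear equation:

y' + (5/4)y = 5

Using integrating factor method:

General solution: y = 4 + Ce^(-5x/4)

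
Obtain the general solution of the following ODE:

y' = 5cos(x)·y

Separating variables and integrating:
ln|y| = 5sin(x) + C

General solution: y = Ce^(5sin(x))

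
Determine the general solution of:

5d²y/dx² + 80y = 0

Characteristic equation: 5r² + 80 = 0
Divide by 5: r² + 16 = 0
Roots: r = ±4i (complex conjugates)
General solution: y = C₁cos(4x) + C₂sin(4x)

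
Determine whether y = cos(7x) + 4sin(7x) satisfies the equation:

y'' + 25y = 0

Verification:
y'' = -49cos(7x) - 196sin(7x)
y'' + 25y ≠ 0 (frequency mismatch: got 49 instead of 25)

No, it is not a solution.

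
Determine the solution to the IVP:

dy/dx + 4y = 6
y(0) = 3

General solution: y = 3/2 + Ce^(-4x)
Applying y(0) = 3: C = 3 - 3/2 = 3/2
Particular solution: y = 3/2 + (3/2)e^(-4x)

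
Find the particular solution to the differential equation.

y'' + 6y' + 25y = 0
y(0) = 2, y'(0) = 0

General solution: y = e^(-3x)(C₁cos(4x) + C₂sin(4x))
Complex roots r = -3 ± 4i
Applying ICs: C₁ = 2, C₂ = 3/2
Particular solution: y = e^(-3x)(2cos(4x) + (3/2)sin(4x))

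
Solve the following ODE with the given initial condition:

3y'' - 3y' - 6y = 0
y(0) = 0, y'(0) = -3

General solution: y = C₁e^(2x) + C₂e^(-x)
Applying ICs: C₁ = -1, C₂ = 1
Particular solution: y = -e^(2x) + e^(-x)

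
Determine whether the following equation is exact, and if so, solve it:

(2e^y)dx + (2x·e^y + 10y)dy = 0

Verify exactness: ∂M/∂y = ∂N/∂x ✓
Find F(x,y) such that ∂F/∂x = M, ∂F/∂y = N
Solution: 2x·e^y + 5y² = C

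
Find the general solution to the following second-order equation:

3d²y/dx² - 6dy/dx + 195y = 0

Characteristic equation: 3r² - 6r + 195 = 0
Divide by 3: r² - 2r + 65 = 0
Roots: r = 1 ± 8i (complex conjugates)
General solution: y = e^x(C₁cos(8x) + C₂sin(8x))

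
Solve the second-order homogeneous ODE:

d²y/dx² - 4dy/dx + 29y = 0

Characteristic equation: r² - 4r + 29 = 0
Roots: r = 2 ± 5i (complex conjugates)
General solution: y = e^(2x)(C₁cos(5x) + C₂sin(5x))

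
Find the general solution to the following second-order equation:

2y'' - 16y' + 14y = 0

Characteristic equation: 2r² - 16r + 14 = 0
Divide by 2: r² - 8r + 7 = 0
Roots: r = 1, 7 (distinct real)
General solution: y = C₁e^x + C₂e^(7x)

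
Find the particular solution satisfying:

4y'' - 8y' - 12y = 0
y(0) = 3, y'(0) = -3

General solution: y = C₁e^(3x) + C₂e^(-x)
Applying ICs: C₁ = 0, C₂ = 3
Particular solution: y = 3e^(-x)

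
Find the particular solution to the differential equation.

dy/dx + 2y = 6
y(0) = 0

General solution: y = 3 + Ce^(-2x)
Applying y(0) = 0: C = 0 - 3 = -3
Particular solution: y = 3 - 3e^(-2x)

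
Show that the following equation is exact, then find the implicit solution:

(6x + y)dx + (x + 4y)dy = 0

Verify exactness: ∂M/∂y = ∂N/∂x ✓
Find F(x,y) such that ∂F/∂x = M, ∂F/∂y = N
Solution: 3x² + xy + 2y² = C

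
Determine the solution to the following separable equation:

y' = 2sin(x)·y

Separating variables and integrating:
ln|y| = -2cos(x) + C

General solution: y = Ce^(-2cos(x))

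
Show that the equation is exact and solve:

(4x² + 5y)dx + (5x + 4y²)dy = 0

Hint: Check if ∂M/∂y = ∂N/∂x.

Verify exactness: ∂M/∂y = ∂N/∂x ✓
Find F(x,y) such that ∂F/∂x = M, ∂F/∂y = N
Solution: 4x³/3 + 5xy + 4y³/3 = C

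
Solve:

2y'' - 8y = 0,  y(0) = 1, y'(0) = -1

General solution: y = C₁e^(2x) + C₂e^(-2x)
Applying ICs: C₁ = 1/4, C₂ = 3/4
Particular solution: y = (1/4)e^(2x) + (3/4)e^(-2x)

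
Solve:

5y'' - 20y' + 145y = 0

Characteristic equation: 5r² - 20r + 145 = 0
Divide by 5: r² - 4r + 29 = 0
Roots: r = 2 ± 5i (complex conjugates)
General solution: y = e^(2x)(C₁cos(5x) + C₂sin(5x))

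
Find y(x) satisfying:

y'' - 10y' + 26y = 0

Characteristic equation: r² - 10r + 26 = 0
Roots: r = 5 ± i (complex conjugates)
General solution: y = e^(5x)(C₁cos(x) + C₂sin(x))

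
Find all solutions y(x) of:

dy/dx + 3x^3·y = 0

Using integrating factor method:

General solution: y = Ce^(-3x^4/4)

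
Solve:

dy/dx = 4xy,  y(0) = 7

General solution: y = Ce^(2x²)
Applying IC y(0) = 7:
Particular solution: y = 7e^(2x²)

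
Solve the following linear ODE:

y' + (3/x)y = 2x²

Using integrating factor method:

General solution: y = (1/3)x^3 + Cx^(-3)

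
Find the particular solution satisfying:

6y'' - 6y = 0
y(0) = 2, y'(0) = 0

General solution: y = C₁e^x + C₂e^(-x)
Applying ICs: C₁ = 1, C₂ = 1
Particular solution: y = e^x + e^(-x)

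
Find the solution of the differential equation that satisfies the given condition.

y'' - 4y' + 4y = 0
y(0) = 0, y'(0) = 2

General solution: y = (C₁ + C₂x)e^(2x)
Repeated root r = 2
Applying ICs: C₁ = 0, C₂ = 2
Particular solution: y = 2xe^(2x)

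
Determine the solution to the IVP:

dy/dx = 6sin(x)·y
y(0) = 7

General solution: y = Ce^(-6cos(x))
Applying IC y(0) = 7:
Particular solution: y = 7e^(6(1-cos(x)))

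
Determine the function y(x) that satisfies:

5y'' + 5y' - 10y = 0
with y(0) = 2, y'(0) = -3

General solution: y = C₁e^x + C₂e^(-2x)
Applying ICs: C₁ = 1/3, C₂ = 5/3
Particular solution: y = (1/3)e^x + (5/3)e^(-2x)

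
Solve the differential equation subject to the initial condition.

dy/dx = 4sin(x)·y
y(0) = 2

General solution: y = Ce^(-4cos(x))
Applying IC y(0) = 2:
Particular solution: y = 2e^(4(1-cos(x)))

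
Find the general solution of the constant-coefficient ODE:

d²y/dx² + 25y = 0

Characteristic equation: r² + 25 = 0
Roots: r = ±5i (complex conjugates)
General solution: y = C₁cos(5x) + C₂sin(5x)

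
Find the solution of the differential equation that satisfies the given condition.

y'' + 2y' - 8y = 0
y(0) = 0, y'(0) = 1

General solution: y = C₁e^(2x) + C₂e^(-4x)
Applying ICs: C₁ = 1/6, C₂ = -1/6
Particular solution: y = (1/6)e^(2x) - (1/6)e^(-4x)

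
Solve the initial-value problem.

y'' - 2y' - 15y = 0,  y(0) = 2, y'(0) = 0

General solution: y = C₁e^(5x) + C₂e^(-3x)
Applying ICs: C₁ = 3/4, C₂ = 5/4
Particular solution: y = (3/4)e^(5x) + (5/4)e^(-3x)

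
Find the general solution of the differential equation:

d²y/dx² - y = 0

Characteristic equation: r² - 1 = 0
Roots: r = 1, -1 (distinct real)
General solution: y = C₁e^x + C₂e^(-x)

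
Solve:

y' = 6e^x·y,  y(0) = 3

General solution: y = Ce^(6e^x)
Applying IC y(0) = 3:
Particular solution: y = 3e^(6(e^x - 1))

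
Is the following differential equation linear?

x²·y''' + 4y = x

Yes. Linear (y and its derivatives appear to the first power only, no products of y terms)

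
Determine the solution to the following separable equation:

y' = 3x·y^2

Separating variables and integrating:
-1/y = 3x^2/2 + C

General solution: y^-1 = (-3/2)x^2 + C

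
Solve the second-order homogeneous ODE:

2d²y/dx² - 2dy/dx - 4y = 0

Characteristic equation: 2r² - 2r - 4 = 0
Divide by 2: r² - r - 2 = 0
Roots: r = 2, -1 (distinct real)
General solution: y = C₁e^(2x) + C₂e^(-x)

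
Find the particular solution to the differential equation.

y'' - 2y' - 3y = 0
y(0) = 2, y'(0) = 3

General solution: y = C₁e^(3x) + C₂e^(-x)
Applying ICs: C₁ = 5/4, C₂ = 3/4
Particular solution: y = (5/4)e^(3x) + (3/4)e^(-x)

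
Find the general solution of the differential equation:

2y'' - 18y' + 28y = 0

Characteristic equation: 2r² - 18r + 28 = 0
Divide by 2: r² - 9r + 14 = 0
Roots: r = 2, 7 (distinct real)
General solution: y = C₁e^(2x) + C₂e^(7x)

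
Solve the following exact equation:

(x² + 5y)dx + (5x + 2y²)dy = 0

Verify exactness: ∂M/∂y = ∂N/∂x ✓
Find F(x,y) such that ∂F/∂x = M, ∂F/∂y = N
Solution: x³/3 + 5xy + 2y³/3 = C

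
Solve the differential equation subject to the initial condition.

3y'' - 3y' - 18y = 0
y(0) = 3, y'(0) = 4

General solution: y = C₁e^(3x) + C₂e^(-2x)
Applying ICs: C₁ = 2, C₂ = 1
Particular solution: y = 2e^(3x) + e^(-2x)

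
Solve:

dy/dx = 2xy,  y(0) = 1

General solution: y = Ce^(x²)
Applying IC y(0) = 1:
Particular solution: y = e^(x²)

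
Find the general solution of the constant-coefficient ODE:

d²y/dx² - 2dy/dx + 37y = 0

Characteristic equation: r² - 2r + 37 = 0
Roots: r = 1 ± 6i (complex conjugates)
General solution: y = e^x(C₁cos(6x) + C₂sin(6x))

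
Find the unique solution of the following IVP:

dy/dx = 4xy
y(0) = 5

General solution: y = Ce^(2x²)
Applying IC y(0) = 5:
Particular solution: y = 5e^(2x²)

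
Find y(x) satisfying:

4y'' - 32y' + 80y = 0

Characteristic equation: 4r² - 32r + 80 = 0
Divide by 4: r² - 8r + 20 = 0
Roots: r = 4 ± 2i (complex conjugates)
General solution: y = e^(4x)(C₁cos(2x) + C₂sin(2x))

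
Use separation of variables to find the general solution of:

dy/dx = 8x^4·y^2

Separating variables and integrating:
-1/y = 8x^5/5 + C

General solution: y^-1 = (-8/5)x^5 + C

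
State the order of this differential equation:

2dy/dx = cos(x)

The order is 1 (highest derivative is of order 1).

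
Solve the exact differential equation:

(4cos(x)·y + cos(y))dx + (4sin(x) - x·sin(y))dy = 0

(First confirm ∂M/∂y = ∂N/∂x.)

Verify exactness: ∂M/∂y = ∂N/∂x ✓
Find F(x,y) such that ∂F/∂x = M, ∂F/∂y = N
Solution: 4sin(x)·y + x·cos(y) = C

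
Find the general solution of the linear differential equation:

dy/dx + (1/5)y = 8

Using integrating factor method:

General solution: y = 40 + Ce^(-x/5)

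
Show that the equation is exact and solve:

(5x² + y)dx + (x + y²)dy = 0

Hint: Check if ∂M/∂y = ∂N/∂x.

Verify exactness: ∂M/∂y = ∂N/∂x ✓
Find F(x,y) such that ∂F/∂x = M, ∂F/∂y = N
Solution: 5x³/3 + xy + y³/3 = C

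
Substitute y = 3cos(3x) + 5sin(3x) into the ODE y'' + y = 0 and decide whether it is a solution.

Verification:
y'' = -27cos(3x) - 45sin(3x)
y'' + y ≠ 0 (frequency mismatch: got 9 instead of 1)

No, it is not a solution.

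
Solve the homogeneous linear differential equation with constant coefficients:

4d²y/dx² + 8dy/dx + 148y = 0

Characteristic equation: 4r² + 8r + 148 = 0
Divide by 4: r² + 2r + 37 = 0
Roots: r = -1 ± 6i (complex conjugates)
General solution: y = e^(-x)(C₁cos(6x) + C₂sin(6x))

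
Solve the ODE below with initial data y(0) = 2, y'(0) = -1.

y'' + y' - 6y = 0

General solution: y = C₁e^(2x) + C₂e^(-3x)
Applying ICs: C₁ = 1, C₂ = 1
Particular solution: y = e^(2x) + e^(-3x)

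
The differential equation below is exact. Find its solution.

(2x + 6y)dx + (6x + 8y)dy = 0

Verify exactness: ∂M/∂y = ∂N/∂x ✓
Find F(x,y) such that ∂F/∂x = M, ∂F/∂y = N
Solution: x² + 6xy + 4y² = C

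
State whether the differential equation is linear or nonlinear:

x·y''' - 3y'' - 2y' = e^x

Linear (y and its derivatives appear to the first power only, no products of y terms)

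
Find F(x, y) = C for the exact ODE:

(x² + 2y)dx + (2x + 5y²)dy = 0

Verify exactness: ∂M/∂y = ∂N/∂x ✓
Find F(x,y) such that ∂F/∂x = M, ∂F/∂y = N
Solution: x³/3 + 2xy + 5y³/3 = C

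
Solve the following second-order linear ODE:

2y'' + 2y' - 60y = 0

Characteristic equation: 2r² + 2r - 60 = 0
Divide by 2: r² + r - 30 = 0
Roots: r = 5, -6 (distinct real)
General solution: y = C₁e^(5x) + C₂e^(-6x)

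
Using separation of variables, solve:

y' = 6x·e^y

Separating variables and integrating:
-e^(-y) = 3x² + C

General solution: y = -ln(C - 3x²)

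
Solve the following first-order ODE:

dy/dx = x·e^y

Separating variables and integrating:
-e^(-y) = x²/2 + C

General solution: y = -ln(C - x²/2)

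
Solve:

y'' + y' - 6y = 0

Characteristic equation: r² + r - 6 = 0
Roots: r = 2, -3 (distinct real)
General solution: y = C₁e^(2x) + C₂e^(-3x)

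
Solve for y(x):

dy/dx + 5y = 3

Using integrating factor method:

General solution: y = 3/5 + Ce^(-5x)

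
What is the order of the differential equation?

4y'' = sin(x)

The order is 2 (highest derivative is of order 2).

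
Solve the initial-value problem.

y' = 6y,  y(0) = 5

General solution: y = Ce^(6x)
Applying IC y(0) = 5:
Particular solution: y = 5e^(6x)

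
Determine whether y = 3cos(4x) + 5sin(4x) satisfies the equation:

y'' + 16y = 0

Verification:
y'' = -48cos(4x) - 80sin(4x)
y'' + 16y = 0 ✓

Yes, it is a solution.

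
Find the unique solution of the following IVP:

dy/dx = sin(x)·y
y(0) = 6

General solution: y = Ce^(-cos(x))
Applying IC y(0) = 6:
Particular solution: y = 6e^(1-cos(x))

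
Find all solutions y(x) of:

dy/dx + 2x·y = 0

Using integrating factor method:

General solution: y = Ce^(-x^2)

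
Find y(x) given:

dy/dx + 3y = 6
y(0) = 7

General solution: y = 2 + Ce^(-3x)
Applying y(0) = 7: C = 7 - 2 = 5
Particular solution: y = 2 + 5e^(-3x)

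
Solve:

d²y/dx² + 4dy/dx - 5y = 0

Characteristic equation: r² + 4r - 5 = 0
Roots: r = 1, -5 (distinct real)
General solution: y = C₁e^x + C₂e^(-5x)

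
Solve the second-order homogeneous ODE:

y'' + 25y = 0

Characteristic equation: r² + 25 = 0
Roots: r = ±5i (complex conjugates)
General solution: y = C₁cos(5x) + C₂sin(5x)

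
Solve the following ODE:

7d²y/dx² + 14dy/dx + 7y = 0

Characteristic equation: 7r² + 14r + 7 = 0
Divide by 7: r² + 2r + 1 = 0
Factored: (r + 1)² = 0
Repeated root: r = -1
General solution: y = (C₁ + C₂x)e^(-x)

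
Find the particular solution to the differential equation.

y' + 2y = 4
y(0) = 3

General solution: y = 2 + Ce^(-2x)
Applying y(0) = 3: C = 3 - 2 = 1
Particular solution: y = 2 + e^(-2x)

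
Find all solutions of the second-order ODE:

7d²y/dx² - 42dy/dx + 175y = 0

Characteristic equation: 7r² - 42r + 175 = 0
Divide by 7: r² - 6r + 25 = 0
Roots: r = 3 ± 4i (complex conjugates)
General solution: y = e^(3x)(C₁cos(4x) + C₂sin(4x))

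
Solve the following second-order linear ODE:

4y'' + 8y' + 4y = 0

Characteristic equation: 4r² + 8r + 4 = 0
Divide by 4: r² + 2r + 1 = 0
Factored: (r + 1)² = 0
Repeated root: r = -1
General solution: y = (C₁ + C₂x)e^(-x)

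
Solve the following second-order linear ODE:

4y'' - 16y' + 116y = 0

Characteristic equation: 4r² - 16r + 116 = 0
Divide by 4: r² - 4r + 29 = 0
Roots: r = 2 ± 5i (complex conjugates)
General solution: y = e^(2x)(C₁cos(5x) + C₂sin(5x))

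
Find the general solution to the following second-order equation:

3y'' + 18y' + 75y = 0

Characteristic equation: 3r² + 18r + 75 = 0
Divide by 3: r² + 6r + 25 = 0
Roots: r = -3 ± 4i (complex conjugates)
General solution: y = e^(-3x)(C₁cos(4x) + C₂sin(4x))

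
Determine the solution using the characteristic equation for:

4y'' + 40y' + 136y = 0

Characteristic equation: 4r² + 40r + 136 = 0
Divide by 4: r² + 10r + 34 = 0
Roots: r = -5 ± 3i (complex conjugates)
General solution: y = e^(-5x)(C₁cos(3x) + C₂sin(3x))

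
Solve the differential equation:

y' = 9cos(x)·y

Separating variables and integrating:
ln|y| = 9sin(x) + C

General solution: y = Ce^(9sin(x))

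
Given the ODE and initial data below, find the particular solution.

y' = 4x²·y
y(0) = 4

General solution: y = Ce^(4x³/3)
Applying IC y(0) = 4:
Particular solution: y = 4e^(4x³/3)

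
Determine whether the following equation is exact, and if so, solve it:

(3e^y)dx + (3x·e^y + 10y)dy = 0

Verify exactness: ∂M/∂y = ∂N/∂x ✓
Find F(x,y) such that ∂F/∂x = M, ∂F/∂y = N
Solution: 3x·e^y + 5y² = C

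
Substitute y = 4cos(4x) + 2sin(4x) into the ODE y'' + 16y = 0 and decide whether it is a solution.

Verification:
y'' = -64cos(4x) - 32sin(4x)
y'' + 16y = 0 ✓

Yes, it is a solution.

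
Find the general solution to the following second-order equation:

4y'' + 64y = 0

Characteristic equation: 4r² + 64 = 0
Divide by 4: r² + 16 = 0
Roots: r = ±4i (complex conjugates)
General solution: y = C₁cos(4x) + C₂sin(4x)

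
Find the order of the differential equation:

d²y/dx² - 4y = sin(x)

The order is 2 (highest derivative is of order 2).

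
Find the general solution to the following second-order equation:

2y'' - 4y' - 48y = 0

Characteristic equation: 2r² - 4r - 48 = 0
Divide by 2: r² - 2r - 24 = 0
Roots: r = 6, -4 (distinct real)
General solution: y = C₁e^(6x) + C₂e^(-4x)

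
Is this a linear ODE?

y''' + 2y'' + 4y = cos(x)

Yes. Linear (y and its derivatives appear to the first power only, no products of y terms)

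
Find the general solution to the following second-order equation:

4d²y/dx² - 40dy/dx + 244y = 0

Characteristic equation: 4r² - 40r + 244 = 0
Divide by 4: r² - 10r + 61 = 0
Roots: r = 5 ± 6i (complex conjugates)
General solution: y = e^(5x)(C₁cos(6x) + C₂sin(6x))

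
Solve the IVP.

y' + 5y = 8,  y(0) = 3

General solution: y = 8/5 + Ce^(-5x)
Applying y(0) = 3: C = 3 - 8/5 = 7/5
Particular solution: y = 8/5 + (7/5)e^(-5x)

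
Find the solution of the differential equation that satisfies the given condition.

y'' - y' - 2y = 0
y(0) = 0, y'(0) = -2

General solution: y = C₁e^(2x) + C₂e^(-x)
Applying ICs: C₁ = -2/3, C₂ = 2/3
Particular solution: y = -(2/3)e^(2x) + (2/3)e^(-x)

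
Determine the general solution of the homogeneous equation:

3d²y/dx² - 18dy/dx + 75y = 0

Characteristic equation: 3r² - 18r + 75 = 0
Divide by 3: r² - 6r + 25 = 0
Roots: r = 3 ± 4i (complex conjugates)
General solution: y = e^(3x)(C₁cos(4x) + C₂sin(4x))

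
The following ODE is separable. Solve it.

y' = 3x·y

Separating variables and integrating:
ln|y| = 3x^2/2 + C

General solution: y = Ce^(3x^2/2)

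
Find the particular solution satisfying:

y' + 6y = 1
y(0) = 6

General solution: y = 1/6 + Ce^(-6x)
Applying y(0) = 6: C = 6 - 1/6 = 35/6
Particular solution: y = 1/6 + (35/6)e^(-6x)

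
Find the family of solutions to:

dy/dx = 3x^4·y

Separating variables and integrating:
ln|y| = 3x^5/5 + C

General solution: y = Ce^(3x^5/5)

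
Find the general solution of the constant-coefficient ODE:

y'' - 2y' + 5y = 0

Characteristic equation: r² - 2r + 5 = 0
Roots: r = 1 ± 2i (complex conjugates)
General solution: y = e^x(C₁cos(2x) + C₂sin(2x))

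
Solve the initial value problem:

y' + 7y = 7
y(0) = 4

General solution: y = 1 + Ce^(-7x)
Applying y(0) = 4: C = 4 - 1 = 3
Particular solution: y = 1 + 3e^(-7x)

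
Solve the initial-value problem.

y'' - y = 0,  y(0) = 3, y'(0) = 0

General solution: y = C₁e^x + C₂e^(-x)
Applying ICs: C₁ = 3/2, C₂ = 3/2
Particular solution: y = (3/2)e^x + (3/2)e^(-x)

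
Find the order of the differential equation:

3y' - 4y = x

The order is 1 (highest derivative is of order 1).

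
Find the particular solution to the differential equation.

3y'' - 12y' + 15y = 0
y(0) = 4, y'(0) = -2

General solution: y = e^(2x)(C₁cos(x) + C₂sin(x))
Complex roots r = 2 ± i
Applying ICs: C₁ = 4, C₂ = -10
Particular solution: y = e^(2x)(4cos(x) - 10sin(x))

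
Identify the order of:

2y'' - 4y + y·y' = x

The order is 2 (highest derivative is of order 2).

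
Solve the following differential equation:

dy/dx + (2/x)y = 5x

Using integrating factor method:

General solution: y = (5/4)x^2 + Cx^(-2)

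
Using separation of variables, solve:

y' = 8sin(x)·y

Separating variables and integrating:
ln|y| = -8cos(x) + C

General solution: y = Ce^(-8cos(x))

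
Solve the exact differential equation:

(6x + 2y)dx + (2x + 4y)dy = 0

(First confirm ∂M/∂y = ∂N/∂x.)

Verify exactness: ∂M/∂y = ∂N/∂x ✓
Find F(x,y) such that ∂F/∂x = M, ∂F/∂y = N
Solution: 3x² + 2xy + 2y² = C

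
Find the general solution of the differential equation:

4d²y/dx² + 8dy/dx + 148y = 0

Characteristic equation: 4r² + 8r + 148 = 0
Divide by 4: r² + 2r + 37 = 0
Roots: r = -1 ± 6i (complex conjugates)
General solution: y = e^(-x)(C₁cos(6x) + C₂sin(6x))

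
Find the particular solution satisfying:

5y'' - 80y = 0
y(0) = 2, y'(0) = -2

General solution: y = C₁e^(4x) + C₂e^(-4x)
Applying ICs: C₁ = 3/4, C₂ = 5/4
Particular solution: y = (3/4)e^(4x) + (5/4)e^(-4x)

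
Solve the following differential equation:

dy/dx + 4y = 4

Using integrating factor method:

General solution: y = 1 + Ce^(-4x)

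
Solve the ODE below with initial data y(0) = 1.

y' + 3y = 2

General solution: y = 2/3 + Ce^(-3x)
Applying y(0) = 1: C = 1 - 2/3 = 1/3
Particular solution: y = 2/3 + (1/3)e^(-3x)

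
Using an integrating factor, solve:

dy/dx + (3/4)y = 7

Using integrating factor method:

General solution: y = 28/3 + Ce^(-3x/4)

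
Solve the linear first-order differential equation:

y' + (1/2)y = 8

Using integrating factor method:

General solution: y = 16 + Ce^(-x/2)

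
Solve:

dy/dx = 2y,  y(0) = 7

General solution: y = Ce^(2x)
Applying IC y(0) = 7:
Particular solution: y = 7e^(2x)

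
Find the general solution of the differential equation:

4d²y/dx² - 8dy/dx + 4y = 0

Characteristic equation: 4r² - 8r + 4 = 0
Divide by 4: r² - 2r + 1 = 0
Factored: (r - 1)² = 0
Repeated root: r = 1
General solution: y = (C₁ + C₂x)e^x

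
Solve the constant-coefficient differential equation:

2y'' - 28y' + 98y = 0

Characteristic equation: 2r² - 28r + 98 = 0
Divide by 2: r² - 14r + 49 = 0
Factored: (r - 7)² = 0
Repeated root: r = 7
General solution: y = (C₁ + C₂x)e^(7x)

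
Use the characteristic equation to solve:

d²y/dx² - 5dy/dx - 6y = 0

Characteristic equation: r² - 5r - 6 = 0
Roots: r = 6, -1 (distinct real)
General solution: y = C₁e^(6x) + C₂e^(-x)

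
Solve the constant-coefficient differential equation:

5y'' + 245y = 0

Characteristic equation: 5r² + 245 = 0
Divide by 5: r² + 49 = 0
Roots: r = ±7i (complex conjugates)
General solution: y = C₁cos(7x) + C₂sin(7x)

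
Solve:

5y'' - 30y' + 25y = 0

Characteristic equation: 5r² - 30r + 25 = 0
Divide by 5: r² - 6r + 5 = 0
Roots: r = 5, 1 (distinct real)
General solution: y = C₁e^(5x) + C₂e^x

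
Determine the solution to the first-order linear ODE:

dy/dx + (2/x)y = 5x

Using integrating factor method:

General solution: y = (5/4)x^2 + Cx^(-2)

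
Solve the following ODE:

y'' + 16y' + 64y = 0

Characteristic equation: r² + 16r + 64 = 0
Factored: (r + 8)² = 0
Repeated root: r = -8
General solution: y = (C₁ + C₂x)e^(-8x)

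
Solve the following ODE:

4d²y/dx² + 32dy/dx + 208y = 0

Characteristic equation: 4r² + 32r + 208 = 0
Divide by 4: r² + 8r + 52 = 0
Roots: r = -4 ± 6i (complex conjugates)
General solution: y = e^(-4x)(C₁cos(6x) + C₂sin(6x))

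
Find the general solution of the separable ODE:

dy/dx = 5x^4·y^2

Separating variables and integrating:
-1/y = x^5 + C

General solution: y^-1 = -x^5 + C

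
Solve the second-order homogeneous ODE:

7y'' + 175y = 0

Characteristic equation: 7r² + 175 = 0
Divide by 7: r² + 25 = 0
Roots: r = ±5i (complex conjugates)
General solution: y = C₁cos(5x) + C₂sin(5x)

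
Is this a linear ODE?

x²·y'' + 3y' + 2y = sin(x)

Yes. Linear (y and its derivatives appear to the first power only, no products of y terms)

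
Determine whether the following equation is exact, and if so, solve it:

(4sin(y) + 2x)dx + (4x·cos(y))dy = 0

Verify exactness: ∂M/∂y = ∂N/∂x ✓
Find F(x,y) such that ∂F/∂x = M, ∂F/∂y = N
Solution: 4x·sin(y) + x² = C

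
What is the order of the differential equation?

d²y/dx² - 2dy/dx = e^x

The order is 2 (highest derivative is of order 2).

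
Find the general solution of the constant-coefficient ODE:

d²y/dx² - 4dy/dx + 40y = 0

Characteristic equation: r² - 4r + 40 = 0
Roots: r = 2 ± 6i (complex conjugates)
General solution: y = e^(2x)(C₁cos(6x) + C₂sin(6x))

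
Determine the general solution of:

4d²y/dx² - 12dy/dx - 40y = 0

Characteristic equation: 4r² - 12r - 40 = 0
Divide by 4: r² - 3r - 10 = 0
Roots: r = 5, -2 (distinct real)
General solution: y = C₁e^(5x) + C₂e^(-2x)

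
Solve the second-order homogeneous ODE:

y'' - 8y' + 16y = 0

Characteristic equation: r² - 8r + 16 = 0
Factored: (r - 4)² = 0
Repeated root: r = 4
General solution: y = (C₁ + C₂x)e^(4x)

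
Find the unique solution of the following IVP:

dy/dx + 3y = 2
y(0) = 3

General solution: y = 2/3 + Ce^(-3x)
Applying y(0) = 3: C = 3 - 2/3 = 7/3
Particular solution: y = 2/3 + (7/3)e^(-3x)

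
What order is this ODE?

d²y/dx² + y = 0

The order is 2 (highest derivative is of order 2).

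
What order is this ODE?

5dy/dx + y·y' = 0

The order is 1 (highest derivative is of order 1).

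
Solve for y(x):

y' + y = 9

Using integrating factor method:

General solution: y = 9 + Ce^(-x)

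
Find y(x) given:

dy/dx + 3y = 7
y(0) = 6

General solution: y = 7/3 + Ce^(-3x)
Applying y(0) = 6: C = 6 - 7/3 = 11/3
Particular solution: y = 7/3 + (11/3)e^(-3x)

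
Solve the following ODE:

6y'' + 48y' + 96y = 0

Characteristic equation: 6r² + 48r + 96 = 0
Divide by 6: r² + 8r + 16 = 0
Factored: (r + 4)² = 0
Repeated root: r = -4
General solution: y = (C₁ + C₂x)e^(-4x)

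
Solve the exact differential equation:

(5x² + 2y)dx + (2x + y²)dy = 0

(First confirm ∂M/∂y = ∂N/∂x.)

Verify exactness: ∂M/∂y = ∂N/∂x ✓
Find F(x,y) such that ∂F/∂x = M, ∂F/∂y = N
Solution: 5x³/3 + 2xy + y³/3 = C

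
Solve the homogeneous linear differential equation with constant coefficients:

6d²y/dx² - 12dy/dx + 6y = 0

Characteristic equation: 6r² - 12r + 6 = 0
Divide by 6: r² - 2r + 1 = 0
Factored: (r - 1)² = 0
Repeated root: r = 1
General solution: y = (C₁ + C₂x)e^x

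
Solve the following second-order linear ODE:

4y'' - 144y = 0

Characteristic equation: 4r² - 144 = 0
Divide by 4: r² - 36 = 0
Roots: r = 6, -6 (distinct real)
General solution: y = C₁e^(6x) + C₂e^(-6x)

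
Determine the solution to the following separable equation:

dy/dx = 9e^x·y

Separating variables and integrating:
ln|y| = 9e^x + C

General solution: y = Ce^(9e^x)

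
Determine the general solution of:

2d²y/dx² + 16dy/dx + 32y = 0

Characteristic equation: 2r² + 16r + 32 = 0
Divide by 2: r² + 8r + 16 = 0
Factored: (r + 4)² = 0
Repeated root: r = -4
General solution: y = (C₁ + C₂x)e^(-4x)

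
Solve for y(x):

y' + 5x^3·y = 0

Using integrating factor method:

General solution: y = Ce^(-5x^4/4)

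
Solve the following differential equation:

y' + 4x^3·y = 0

Using integrating factor method:

General solution: y = Ce^(-x^4)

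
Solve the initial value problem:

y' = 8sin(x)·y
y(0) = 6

General solution: y = Ce^(-8cos(x))
Applying IC y(0) = 6:
Particular solution: y = 6e^(8(1-cos(x)))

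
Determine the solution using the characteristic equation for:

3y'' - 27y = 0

Characteristic equation: 3r² - 27 = 0
Divide by 3: r² - 9 = 0
Roots: r = 3, -3 (distinct real)
General solution: y = C₁e^(3x) + C₂e^(-3x)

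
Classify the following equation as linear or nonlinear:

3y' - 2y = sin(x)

Linear (y and its derivatives appear to the first power only, no products of y terms)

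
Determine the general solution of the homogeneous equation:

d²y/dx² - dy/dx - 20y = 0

Characteristic equation: r² - r - 20 = 0
Roots: r = 5, -4 (distinct real)
General solution: y = C₁e^(5x) + C₂e^(-4x)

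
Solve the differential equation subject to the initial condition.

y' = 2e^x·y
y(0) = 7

General solution: y = Ce^(2e^x)
Applying IC y(0) = 7:
Particular solution: y = 7e^(2(e^x - 1))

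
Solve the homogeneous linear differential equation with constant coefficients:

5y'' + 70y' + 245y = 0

Characteristic equation: 5r² + 70r + 245 = 0
Divide by 5: r² + 14r + 49 = 0
Factored: (r + 7)² = 0
Repeated root: r = -7
General solution: y = (C₁ + C₂x)e^(-7x)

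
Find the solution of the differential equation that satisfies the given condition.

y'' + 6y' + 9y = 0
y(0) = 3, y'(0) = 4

General solution: y = (C₁ + C₂x)e^(-3x)
Repeated root r = -3
Applying ICs: C₁ = 3, C₂ = 13
Particular solution: y = (3 + 13x)e^(-3x)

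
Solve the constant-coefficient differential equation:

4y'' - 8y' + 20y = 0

Characteristic equation: 4r² - 8r + 20 = 0
Divide by 4: r² - 2r + 5 = 0
Roots: r = 1 ± 2i (complex conjugates)
General solution: y = e^x(C₁cos(2x) + C₂sin(2x))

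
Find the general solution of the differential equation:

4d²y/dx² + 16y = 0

Characteristic equation: 4r² + 16 = 0
Divide by 4: r² + 4 = 0
Roots: r = ±2i (complex conjugates)
General solution: y = C₁cos(2x) + C₂sin(2x)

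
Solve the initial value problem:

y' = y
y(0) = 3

General solution: y = Ce^x
Applying IC y(0) = 3:
Particular solution: y = 3e^x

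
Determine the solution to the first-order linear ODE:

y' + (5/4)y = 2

Using integrating factor method:

General solution: y = 8/5 + Ce^(-5x/4)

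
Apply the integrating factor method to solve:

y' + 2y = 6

Using integrating factor method:

General solution: y = 3 + Ce^(-2x)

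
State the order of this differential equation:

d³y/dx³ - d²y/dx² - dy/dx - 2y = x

The order is 3 (highest derivative is of order 3).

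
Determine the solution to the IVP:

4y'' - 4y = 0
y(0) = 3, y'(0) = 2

General solution: y = C₁e^x + C₂e^(-x)
Applying ICs: C₁ = 5/2, C₂ = 1/2
Particular solution: y = (5/2)e^x + (1/2)e^(-x)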